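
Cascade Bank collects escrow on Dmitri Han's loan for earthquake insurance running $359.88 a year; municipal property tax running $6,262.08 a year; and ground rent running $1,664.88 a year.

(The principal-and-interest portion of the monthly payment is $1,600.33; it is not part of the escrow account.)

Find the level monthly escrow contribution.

$690.57

Earthquake insurance = $359.88 annually
Municipal property tax = $6,262.08 annually
Ground rent = $1,664.88 annually
Combined annual = $359.88 + $6,262.08 + $1,664.88 = $8,286.84
Per month = $8,286.84 ÷ 12 = $690.57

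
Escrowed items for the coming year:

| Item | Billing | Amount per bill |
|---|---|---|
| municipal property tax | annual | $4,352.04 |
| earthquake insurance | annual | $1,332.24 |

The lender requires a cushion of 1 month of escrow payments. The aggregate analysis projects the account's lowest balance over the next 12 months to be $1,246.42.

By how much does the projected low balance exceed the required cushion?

$772.73

Municipal property tax: $4,352.04/yr
Earthquake insurance: $1,332.24/yr
Combined annual = $4,352.04 + $1,332.24 = $5,684.28
Base monthly escrow = $5,684.28 / 12 = $473.69
Cushion = 1 × $473.69 = $473.69
Excess over cushion: $1,246.42 − $473.69 = $772.73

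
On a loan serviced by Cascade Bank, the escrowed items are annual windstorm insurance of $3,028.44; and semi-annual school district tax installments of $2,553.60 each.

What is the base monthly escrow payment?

Windstorm insurance = $3,028.44 per year
School district tax = $2,553.60 × 2 = $5,107.20 per year
Annual escrow total = $3,028.44 + $5,107.20 = $8,135.64
Monthly = $8,135.64 ÷ 12 = $677.97

$677.97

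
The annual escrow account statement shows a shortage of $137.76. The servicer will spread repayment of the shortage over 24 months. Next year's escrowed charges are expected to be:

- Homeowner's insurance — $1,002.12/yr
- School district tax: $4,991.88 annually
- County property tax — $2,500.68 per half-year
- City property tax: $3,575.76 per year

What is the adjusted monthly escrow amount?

$1,220.00

Homeowner's insurance = $1,002.12
School district tax = $4,991.88
County property tax = $2,500.68 × 2 = $5,001.36
City property tax = $3,575.76
Combined annual = $1,002.12 + $4,991.88 + $5,001.36 + $3,575.76 = $14,571.12
Per month = $14,571.12 ÷ 12 = $1,214.26
Monthly shortage recovery: $137.76 ÷ 24 = $5.74
Adjusted monthly = $1,214.26 + $5.74 = $1,220.00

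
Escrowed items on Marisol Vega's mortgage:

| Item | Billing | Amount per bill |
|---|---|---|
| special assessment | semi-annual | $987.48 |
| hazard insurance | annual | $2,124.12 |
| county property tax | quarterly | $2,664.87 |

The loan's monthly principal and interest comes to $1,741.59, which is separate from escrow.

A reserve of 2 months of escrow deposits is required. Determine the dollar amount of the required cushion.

$2,459.76

Special assessment: $987.48 × 2 = $1,974.96 per year
Hazard insurance: $2,124.12 per year
County property tax: $2,664.87 × 4 = $10,659.48 per year
Yearly total = $14,758.56
Monthly escrow = $14,758.56 / 12 = $1,229.88
Cushion = 2 × $1,229.88 = $2,459.76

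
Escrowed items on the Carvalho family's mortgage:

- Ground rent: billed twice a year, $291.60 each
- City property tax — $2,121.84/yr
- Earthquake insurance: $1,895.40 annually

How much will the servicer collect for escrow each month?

$383.37

Ground rent: $291.60 × 2 = $583.20/yr
City property tax: $2,121.84/yr
Earthquake insurance: $1,895.40/yr
Combined annual = $583.20 + $2,121.84 + $1,895.40 = $4,600.44
Monthly = $4,600.44 / 12 = $383.37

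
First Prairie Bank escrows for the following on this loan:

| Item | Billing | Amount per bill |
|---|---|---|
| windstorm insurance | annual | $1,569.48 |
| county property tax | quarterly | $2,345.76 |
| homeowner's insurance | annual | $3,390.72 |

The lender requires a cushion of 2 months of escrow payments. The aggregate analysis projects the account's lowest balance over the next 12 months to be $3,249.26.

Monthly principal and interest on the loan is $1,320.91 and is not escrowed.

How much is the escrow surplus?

$858.72

Windstorm insurance — $1,569.48/yr
County property tax — $2,345.76 × 4 = $9,383.04/yr
Homeowner's insurance — $3,390.72/yr
Combined annual = $1,569.48 + $9,383.04 + $3,390.72 = $14,343.24
Monthly = $14,343.24 / 12 = $1,195.27
Required reserve = 2 × $1,195.27 = $2,390.54
Excess over cushion: $3,249.26 − $2,390.54 = $858.72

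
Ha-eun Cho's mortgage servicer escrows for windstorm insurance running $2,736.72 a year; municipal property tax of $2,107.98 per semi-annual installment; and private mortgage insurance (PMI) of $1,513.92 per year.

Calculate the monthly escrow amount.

$705.55

Windstorm insurance = $2,736.72 per year
Municipal property tax = $2,107.98 × 2 = $4,215.96 per year
Private mortgage insurance (PMI) = $1,513.92 per year
Total annual escrow = $2,736.72 + $4,215.96 + $1,513.92 = $8,466.60
Monthly escrow = $8,466.60 ÷ 12 = $705.55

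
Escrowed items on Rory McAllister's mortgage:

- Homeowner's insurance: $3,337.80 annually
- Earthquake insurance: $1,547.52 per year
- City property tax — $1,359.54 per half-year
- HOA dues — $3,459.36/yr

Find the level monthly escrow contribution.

Homeowner's insurance = $3,337.80 per year
Earthquake insurance = $1,547.52 per year
City property tax = $1,359.54 × 2 = $2,719.08 per year
HOA dues = $3,459.36 per year
Yearly total = $11,063.76
Base monthly escrow = $11,063.76 ÷ 12 = $921.98

$921.98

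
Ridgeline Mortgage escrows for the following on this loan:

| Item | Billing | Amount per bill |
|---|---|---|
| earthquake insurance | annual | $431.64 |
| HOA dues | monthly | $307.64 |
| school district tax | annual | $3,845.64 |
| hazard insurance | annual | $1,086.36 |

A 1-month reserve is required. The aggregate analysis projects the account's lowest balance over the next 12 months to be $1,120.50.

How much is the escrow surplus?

$365.89

Earthquake insurance: $431.64
HOA dues: $307.64 × 12 = $3,691.68
School district tax: $3,845.64
Hazard insurance: $1,086.36
Total per year = $431.64 + $3,691.68 + $3,845.64 + $1,086.36 = $9,055.32
Per month = $9,055.32 ÷ 12 = $754.61
Cushion = 1 × $754.61 = $754.61
Excess over cushion: $1,120.50 − $754.61 = $365.89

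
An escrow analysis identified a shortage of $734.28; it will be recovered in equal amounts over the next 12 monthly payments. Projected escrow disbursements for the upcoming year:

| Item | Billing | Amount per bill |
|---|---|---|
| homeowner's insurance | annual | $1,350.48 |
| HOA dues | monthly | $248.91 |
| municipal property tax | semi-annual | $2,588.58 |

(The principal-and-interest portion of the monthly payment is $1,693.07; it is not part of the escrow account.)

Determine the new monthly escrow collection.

Homeowner's insurance: $1,350.48
HOA dues: $248.91 × 12 = $2,986.92
Municipal property tax: $2,588.58 × 2 = $5,177.16
Combined annual = $1,350.48 + $2,986.92 + $5,177.16 = $9,514.56
Base monthly escrow = $9,514.56 ÷ 12 = $792.88
Shortage per month = $734.28 ÷ 12 = $61.19
New monthly escrow = $792.88 + $61.19 = $854.07

$854.07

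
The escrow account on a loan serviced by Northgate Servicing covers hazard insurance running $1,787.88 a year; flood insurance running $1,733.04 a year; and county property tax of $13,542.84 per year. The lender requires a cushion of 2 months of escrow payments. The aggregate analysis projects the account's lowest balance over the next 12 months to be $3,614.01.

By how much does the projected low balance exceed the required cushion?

Hazard insurance = $1,787.88 annually
Flood insurance = $1,733.04 annually
County property tax = $13,542.84 annually
Total annual escrow = $1,787.88 + $1,733.04 + $13,542.84 = $17,063.76
Monthly = $17,063.76 / 12 = $1,421.98
Cushion = 2 × $1,421.98 = $2,843.96
Excess over cushion: $3,614.01 − $2,843.96 = $770.05

$770.05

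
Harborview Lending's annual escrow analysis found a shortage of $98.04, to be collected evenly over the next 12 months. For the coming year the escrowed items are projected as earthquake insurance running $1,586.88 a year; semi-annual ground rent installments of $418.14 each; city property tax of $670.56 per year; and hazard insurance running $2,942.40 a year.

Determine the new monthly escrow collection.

$511.18

Earthquake insurance = $1,586.88 annually
Ground rent = $418.14 × 2 = $836.28 annually
City property tax = $670.56 annually
Hazard insurance = $2,942.40 annually
Annual escrow total = $1,586.88 + $836.28 + $670.56 + $2,942.40 = $6,036.12
Monthly escrow = $6,036.12 / 12 = $503.01
Shortage spread = $98.04 / 12 = $8.17/mo
New monthly escrow = $503.01 + $8.17 = $511.18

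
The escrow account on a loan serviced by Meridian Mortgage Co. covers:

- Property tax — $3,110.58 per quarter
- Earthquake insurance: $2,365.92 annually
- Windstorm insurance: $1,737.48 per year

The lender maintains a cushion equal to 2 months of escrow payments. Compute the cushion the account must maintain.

Property tax — $3,110.58 × 4 = $12,442.32 per year
Earthquake insurance — $2,365.92 per year
Windstorm insurance — $1,737.48 per year
Yearly total = $16,545.72
Per month = $16,545.72 ÷ 12 = $1,378.81
Reserve = 2 × $1,378.81 = $2,757.62

$2,757.62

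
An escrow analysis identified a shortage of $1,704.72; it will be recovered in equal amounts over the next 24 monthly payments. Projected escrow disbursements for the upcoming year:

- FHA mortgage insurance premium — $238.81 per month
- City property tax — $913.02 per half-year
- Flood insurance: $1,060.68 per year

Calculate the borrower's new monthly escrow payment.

$550.40

FHA mortgage insurance premium: $238.81 × 12 = $2,865.72 per year
City property tax: $913.02 × 2 = $1,826.04 per year
Flood insurance: $1,060.68 per year
Total annual escrow = $5,752.44
Monthly = $5,752.44 / 12 = $479.37
Monthly shortage recovery: $1,704.72 / 24 = $71.03
Adjusted monthly = $479.37 + $71.03 = $550.40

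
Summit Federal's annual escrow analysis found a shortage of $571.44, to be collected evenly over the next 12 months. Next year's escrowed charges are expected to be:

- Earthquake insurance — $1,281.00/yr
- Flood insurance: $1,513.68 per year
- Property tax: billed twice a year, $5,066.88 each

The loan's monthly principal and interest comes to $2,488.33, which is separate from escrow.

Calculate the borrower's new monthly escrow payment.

$1,124.99

Earthquake insurance = $1,281.00 per year
Flood insurance = $1,513.68 per year
Property tax = $5,066.88 × 2 = $10,133.76 per year
Combined annual = $12,928.44
Base monthly escrow = $12,928.44 ÷ 12 = $1,077.37
Shortage spread = $571.44 / 12 = $47.62/mo
New monthly escrow = $1,077.37 + $47.62 = $1,124.99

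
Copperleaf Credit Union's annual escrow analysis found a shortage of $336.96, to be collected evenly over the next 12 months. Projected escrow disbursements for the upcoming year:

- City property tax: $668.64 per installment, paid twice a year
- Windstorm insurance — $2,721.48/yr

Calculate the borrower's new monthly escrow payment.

$366.31

City property tax = $668.64 × 2 = $1,337.28/yr
Windstorm insurance = $2,721.48/yr
Total annual escrow = $4,058.76
Monthly escrow = $4,058.76 / 12 = $338.23
Shortage per month = $336.96 ÷ 12 = $28.08
Adjusted monthly = $338.23 + $28.08 = $366.31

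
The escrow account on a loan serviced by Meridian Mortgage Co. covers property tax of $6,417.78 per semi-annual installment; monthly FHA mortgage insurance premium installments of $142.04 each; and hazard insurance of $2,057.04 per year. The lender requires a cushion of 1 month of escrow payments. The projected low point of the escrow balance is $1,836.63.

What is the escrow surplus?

$453.54

Property tax: $6,417.78 × 2 = $12,835.56 annually
FHA mortgage insurance premium: $142.04 × 12 = $1,704.48 annually
Hazard insurance: $2,057.04 annually
Total per year = $16,597.08
Monthly = $16,597.08 / 12 = $1,383.09
Required cushion = 1 × $1,383.09 = $1,383.09
Surplus = $1,836.63 − $1,383.09 = $453.54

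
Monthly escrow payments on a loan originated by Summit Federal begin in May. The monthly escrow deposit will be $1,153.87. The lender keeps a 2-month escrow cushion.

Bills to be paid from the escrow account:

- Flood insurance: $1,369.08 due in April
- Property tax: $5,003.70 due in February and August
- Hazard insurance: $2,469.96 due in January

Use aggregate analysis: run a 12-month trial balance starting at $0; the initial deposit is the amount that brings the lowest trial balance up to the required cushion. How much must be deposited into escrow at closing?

$3,246.40

Cushion = 2 × $1,153.87 = $2,307.74
Trial balance (start $0, +$1,153.87 each month, − disbursements):
  May: +$1,153.87 → $1,153.87
  Jun: +$1,153.87 → $2,307.74
  Jul: +$1,153.87 → $3,461.61
  Aug: +$1,153.87 − $5,003.70 → -$388.22
  Sep: +$1,153.87 → $765.65
  Oct: +$1,153.87 → $1,919.52
  Nov: +$1,153.87 → $3,073.39
  Dec: +$1,153.87 → $4,227.26
  Jan: +$1,153.87 − $2,469.96 → $2,911.17
  Feb: +$1,153.87 − $5,003.70 → -$938.66
  Mar: +$1,153.87 → $215.21
  Apr: +$1,153.87 − $1,369.08 → $0.00
Lowest trial balance = -$938.66 (Feb)
Initial deposit = cushion − low point = $2,307.74 − (-$938.66) = $3,246.40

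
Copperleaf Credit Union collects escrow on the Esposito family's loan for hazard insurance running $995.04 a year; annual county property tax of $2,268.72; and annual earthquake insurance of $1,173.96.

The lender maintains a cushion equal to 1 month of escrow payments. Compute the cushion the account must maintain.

$369.81

Hazard insurance: $995.04 per year
County property tax: $2,268.72 per year
Earthquake insurance: $1,173.96 per year
Total annual escrow = $995.04 + $2,268.72 + $1,173.96 = $4,437.72
Base monthly escrow = $4,437.72 / 12 = $369.81
Required cushion = 1 × $369.81 = $369.81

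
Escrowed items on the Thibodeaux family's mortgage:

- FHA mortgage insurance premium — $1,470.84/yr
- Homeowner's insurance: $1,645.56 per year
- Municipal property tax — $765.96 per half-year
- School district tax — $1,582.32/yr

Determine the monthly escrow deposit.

FHA mortgage insurance premium — $1,470.84/yr
Homeowner's insurance — $1,645.56/yr
Municipal property tax — $765.96 × 2 = $1,531.92/yr
School district tax — $1,582.32/yr
Combined annual = $1,470.84 + $1,645.56 + $1,531.92 + $1,582.32 = $6,230.64
Per month = $6,230.64 / 12 = $519.22

$519.22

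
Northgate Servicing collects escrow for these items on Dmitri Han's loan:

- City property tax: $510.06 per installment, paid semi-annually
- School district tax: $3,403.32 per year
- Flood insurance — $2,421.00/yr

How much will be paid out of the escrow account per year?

$6,844.44

City property tax = $510.06 × 2 = $1,020.12
School district tax = $3,403.32
Flood insurance = $2,421.00
Yearly total = $1,020.12 + $3,403.32 + $2,421.00 = $6,844.44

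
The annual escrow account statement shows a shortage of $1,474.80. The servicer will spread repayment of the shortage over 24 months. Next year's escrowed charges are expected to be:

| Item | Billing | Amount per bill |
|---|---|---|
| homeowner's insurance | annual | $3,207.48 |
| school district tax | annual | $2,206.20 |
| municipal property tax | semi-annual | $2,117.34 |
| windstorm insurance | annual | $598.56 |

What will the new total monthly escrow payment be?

$915.36

Homeowner's insurance = $3,207.48/yr
School district tax = $2,206.20/yr
Municipal property tax = $2,117.34 × 2 = $4,234.68/yr
Windstorm insurance = $598.56/yr
Annual escrow total = $3,207.48 + $2,206.20 + $4,234.68 + $598.56 = $10,246.92
Base monthly escrow = $10,246.92 ÷ 12 = $853.91
Monthly shortage recovery: $1,474.80 / 24 = $61.45
Adjusted monthly = $853.91 + $61.45 = $915.36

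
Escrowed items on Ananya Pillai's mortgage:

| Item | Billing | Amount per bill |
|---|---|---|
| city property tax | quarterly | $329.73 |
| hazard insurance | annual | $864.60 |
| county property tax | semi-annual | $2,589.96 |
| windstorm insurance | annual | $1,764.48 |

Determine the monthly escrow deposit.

$760.66

City property tax = $329.73 × 4 = $1,318.92 per year
Hazard insurance = $864.60 per year
County property tax = $2,589.96 × 2 = $5,179.92 per year
Windstorm insurance = $1,764.48 per year
Total annual escrow = $1,318.92 + $864.60 + $5,179.92 + $1,764.48 = $9,127.92
Monthly = $9,127.92 ÷ 12 = $760.66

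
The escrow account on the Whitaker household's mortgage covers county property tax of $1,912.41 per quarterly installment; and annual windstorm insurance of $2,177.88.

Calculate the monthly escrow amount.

County property tax — $1,912.41 × 4 = $7,649.64 annually
Windstorm insurance — $2,177.88 annually
Yearly total = $9,827.52
Per month = $9,827.52 ÷ 12 = $818.96

$818.96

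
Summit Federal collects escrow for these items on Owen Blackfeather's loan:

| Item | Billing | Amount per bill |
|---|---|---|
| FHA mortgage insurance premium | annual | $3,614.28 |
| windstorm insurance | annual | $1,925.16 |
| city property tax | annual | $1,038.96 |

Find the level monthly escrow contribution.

FHA mortgage insurance premium = $3,614.28 per year
Windstorm insurance = $1,925.16 per year
City property tax = $1,038.96 per year
Total per year = $3,614.28 + $1,925.16 + $1,038.96 = $6,578.40
Per month = $6,578.40 / 12 = $548.20

$548.20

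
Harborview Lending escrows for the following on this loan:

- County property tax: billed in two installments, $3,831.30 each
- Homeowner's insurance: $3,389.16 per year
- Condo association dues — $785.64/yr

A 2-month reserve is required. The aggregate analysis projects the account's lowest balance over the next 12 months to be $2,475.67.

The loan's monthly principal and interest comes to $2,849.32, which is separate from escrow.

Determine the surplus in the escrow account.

$502.77

County property tax — $3,831.30 × 2 = $7,662.60 per year
Homeowner's insurance — $3,389.16 per year
Condo association dues — $785.64 per year
Total annual escrow = $7,662.60 + $3,389.16 + $785.64 = $11,837.40
Base monthly escrow = $11,837.40 / 12 = $986.45
Cushion = 2 × $986.45 = $1,972.90
Surplus = $2,475.67 − $1,972.90 = $502.77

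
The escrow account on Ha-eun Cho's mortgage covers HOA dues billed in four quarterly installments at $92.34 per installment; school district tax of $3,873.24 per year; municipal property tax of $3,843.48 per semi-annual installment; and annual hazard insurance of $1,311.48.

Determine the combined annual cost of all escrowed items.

HOA dues: $92.34 × 4 = $369.36 annually
School district tax: $3,873.24 annually
Municipal property tax: $3,843.48 × 2 = $7,686.96 annually
Hazard insurance: $1,311.48 annually
Combined annual = $369.36 + $3,873.24 + $7,686.96 + $1,311.48 = $13,241.04

$13,241.04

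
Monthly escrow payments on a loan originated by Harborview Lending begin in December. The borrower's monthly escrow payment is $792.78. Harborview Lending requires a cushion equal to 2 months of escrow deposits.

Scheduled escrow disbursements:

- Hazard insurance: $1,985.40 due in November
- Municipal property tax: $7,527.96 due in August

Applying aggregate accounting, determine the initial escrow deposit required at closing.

Cushion = 2 × $792.78 = $1,585.56
Trial balance (start $0, +$792.78 each month, − disbursements):
  Dec: +$792.78 → $792.78
  Jan: +$792.78 → $1,585.56
  Feb: +$792.78 → $2,378.34
  Mar: +$792.78 → $3,171.12
  Apr: +$792.78 → $3,963.90
  May: +$792.78 → $4,756.68
  Jun: +$792.78 → $5,549.46
  Jul: +$792.78 → $6,342.24
  Aug: +$792.78 − $7,527.96 → -$392.94
  Sep: +$792.78 → $399.84
  Oct: +$792.78 → $1,192.62
  Nov: +$792.78 − $1,985.40 → $0.00
Lowest trial balance = -$392.94 (Aug)
Initial deposit = cushion − low point = $1,585.56 − (-$392.94) = $1,978.50

$1,978.50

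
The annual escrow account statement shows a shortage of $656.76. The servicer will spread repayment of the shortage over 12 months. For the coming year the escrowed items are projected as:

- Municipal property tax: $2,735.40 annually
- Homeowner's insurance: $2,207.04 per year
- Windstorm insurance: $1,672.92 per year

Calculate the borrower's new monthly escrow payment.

Municipal property tax — $2,735.40 annually
Homeowner's insurance — $2,207.04 annually
Windstorm insurance — $1,672.92 annually
Yearly total = $6,615.36
Monthly escrow = $6,615.36 ÷ 12 = $551.28
Monthly shortage recovery: $656.76 / 12 = $54.73
New monthly escrow = $551.28 + $54.73 = $606.01

$606.01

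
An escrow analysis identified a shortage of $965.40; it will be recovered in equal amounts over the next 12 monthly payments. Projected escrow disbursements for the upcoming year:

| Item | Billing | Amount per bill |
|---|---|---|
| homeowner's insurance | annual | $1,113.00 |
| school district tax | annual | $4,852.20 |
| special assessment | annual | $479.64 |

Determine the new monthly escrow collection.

$617.52

Homeowner's insurance — $1,113.00 per year
School district tax — $4,852.20 per year
Special assessment — $479.64 per year
Annual escrow total = $6,444.84
Per month = $6,444.84 / 12 = $537.07
Monthly shortage recovery: $965.40 / 12 = $80.45
Adjusted monthly = $537.07 + $80.45 = $617.52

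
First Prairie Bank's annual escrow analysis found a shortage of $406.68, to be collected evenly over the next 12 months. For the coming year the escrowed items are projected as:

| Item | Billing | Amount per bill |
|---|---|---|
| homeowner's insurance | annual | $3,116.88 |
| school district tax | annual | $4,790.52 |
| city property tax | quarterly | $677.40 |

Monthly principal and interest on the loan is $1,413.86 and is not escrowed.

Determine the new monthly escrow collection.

$918.64

Homeowner's insurance = $3,116.88
School district tax = $4,790.52
City property tax = $677.40 × 4 = $2,709.60
Annual escrow total = $10,617.00
Per month = $10,617.00 / 12 = $884.75
Monthly shortage recovery: $406.68 ÷ 12 = $33.89
Adjusted monthly = $884.75 + $33.89 = $918.64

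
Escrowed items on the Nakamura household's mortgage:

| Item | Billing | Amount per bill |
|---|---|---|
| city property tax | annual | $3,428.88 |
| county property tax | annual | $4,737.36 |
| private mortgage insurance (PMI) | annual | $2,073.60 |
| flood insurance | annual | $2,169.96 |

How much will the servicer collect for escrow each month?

City property tax = $3,428.88/yr
County property tax = $4,737.36/yr
Private mortgage insurance (PMI) = $2,073.60/yr
Flood insurance = $2,169.96/yr
Total per year = $3,428.88 + $4,737.36 + $2,073.60 + $2,169.96 = $12,409.80
Per month = $12,409.80 ÷ 12 = $1,034.15

$1,034.15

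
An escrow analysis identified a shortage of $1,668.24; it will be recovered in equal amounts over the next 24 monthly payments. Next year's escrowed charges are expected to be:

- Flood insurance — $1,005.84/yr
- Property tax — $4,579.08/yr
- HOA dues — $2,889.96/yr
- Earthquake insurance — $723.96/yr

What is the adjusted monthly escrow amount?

$836.08

Flood insurance: $1,005.84/yr
Property tax: $4,579.08/yr
HOA dues: $2,889.96/yr
Earthquake insurance: $723.96/yr
Total per year = $9,198.84
Base monthly escrow = $9,198.84 / 12 = $766.57
Monthly shortage recovery: $1,668.24 / 24 = $69.51
Adjusted monthly = $766.57 + $69.51 = $836.08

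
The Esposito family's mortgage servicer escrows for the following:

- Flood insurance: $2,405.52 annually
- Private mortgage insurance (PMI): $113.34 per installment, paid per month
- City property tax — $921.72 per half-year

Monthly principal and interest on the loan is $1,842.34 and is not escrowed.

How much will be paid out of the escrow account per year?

Flood insurance — $2,405.52 per year
Private mortgage insurance (PMI) — $113.34 × 12 = $1,360.08 per year
City property tax — $921.72 × 2 = $1,843.44 per year
Total per year = $2,405.52 + $1,360.08 + $1,843.44 = $5,609.04

$5,609.04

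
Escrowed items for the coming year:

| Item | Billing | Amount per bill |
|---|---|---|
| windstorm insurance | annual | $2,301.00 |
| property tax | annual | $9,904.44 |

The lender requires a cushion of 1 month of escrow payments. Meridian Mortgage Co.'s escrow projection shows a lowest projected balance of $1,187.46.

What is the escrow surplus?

Windstorm insurance: $2,301.00/yr
Property tax: $9,904.44/yr
Total annual escrow = $12,205.44
Monthly = $12,205.44 ÷ 12 = $1,017.12
Required reserve = 1 × $1,017.12 = $1,017.12
Surplus = $1,187.46 − $1,017.12 = $170.34

$170.34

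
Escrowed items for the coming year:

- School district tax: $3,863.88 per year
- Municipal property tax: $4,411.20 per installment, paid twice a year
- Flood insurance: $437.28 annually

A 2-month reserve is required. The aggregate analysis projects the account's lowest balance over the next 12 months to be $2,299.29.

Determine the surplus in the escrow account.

$112.03

School district tax: $3,863.88
Municipal property tax: $4,411.20 × 2 = $8,822.40
Flood insurance: $437.28
Annual escrow total = $3,863.88 + $8,822.40 + $437.28 = $13,123.56
Monthly = $13,123.56 ÷ 12 = $1,093.63
Required reserve = 2 × $1,093.63 = $2,187.26
Surplus = $2,299.29 − $2,187.26 = $112.03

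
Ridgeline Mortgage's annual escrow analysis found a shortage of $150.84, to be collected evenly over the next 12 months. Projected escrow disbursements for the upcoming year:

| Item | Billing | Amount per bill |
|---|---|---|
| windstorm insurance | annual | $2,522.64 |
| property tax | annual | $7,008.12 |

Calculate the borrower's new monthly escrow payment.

$806.80

Windstorm insurance — $2,522.64
Property tax — $7,008.12
Yearly total = $9,530.76
Base monthly escrow = $9,530.76 ÷ 12 = $794.23
Monthly shortage recovery: $150.84 ÷ 12 = $12.57
Adjusted monthly = $794.23 + $12.57 = $806.80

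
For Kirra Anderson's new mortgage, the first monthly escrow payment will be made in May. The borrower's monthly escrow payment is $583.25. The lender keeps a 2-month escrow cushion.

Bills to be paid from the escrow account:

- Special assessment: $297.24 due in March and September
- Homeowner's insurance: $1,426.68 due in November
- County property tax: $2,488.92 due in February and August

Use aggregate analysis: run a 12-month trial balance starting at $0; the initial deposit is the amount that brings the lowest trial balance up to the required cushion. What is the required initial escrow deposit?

Cushion = 2 × $583.25 = $1,166.50
Trial balance (start $0, +$583.25 each month, − disbursements):
  May: +$583.25 → $583.25
  Jun: +$583.25 → $1,166.50
  Jul: +$583.25 → $1,749.75
  Aug: +$583.25 − $2,488.92 → -$155.92
  Sep: +$583.25 − $297.24 → $130.09
  Oct: +$583.25 → $713.34
  Nov: +$583.25 − $1,426.68 → -$130.09
  Dec: +$583.25 → $453.16
  Jan: +$583.25 → $1,036.41
  Feb: +$583.25 − $2,488.92 → -$869.26
  Mar: +$583.25 − $297.24 → -$583.25
  Apr: +$583.25 → $0.00
Lowest trial balance = -$869.26 (Feb)
Initial deposit = cushion − low point = $1,166.50 − (-$869.26) = $2,035.76

$2,035.76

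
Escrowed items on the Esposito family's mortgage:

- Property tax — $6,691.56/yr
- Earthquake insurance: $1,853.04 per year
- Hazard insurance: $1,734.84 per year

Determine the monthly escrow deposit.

$856.62

Property tax: $6,691.56
Earthquake insurance: $1,853.04
Hazard insurance: $1,734.84
Total annual escrow = $6,691.56 + $1,853.04 + $1,734.84 = $10,279.44
Base monthly escrow = $10,279.44 ÷ 12 = $856.62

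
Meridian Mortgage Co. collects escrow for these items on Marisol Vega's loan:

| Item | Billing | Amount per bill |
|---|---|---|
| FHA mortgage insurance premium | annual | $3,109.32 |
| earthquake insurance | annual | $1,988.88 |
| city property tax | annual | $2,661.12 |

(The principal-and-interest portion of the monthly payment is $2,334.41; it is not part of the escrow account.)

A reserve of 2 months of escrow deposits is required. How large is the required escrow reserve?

FHA mortgage insurance premium — $3,109.32 per year
Earthquake insurance — $1,988.88 per year
City property tax — $2,661.12 per year
Combined annual = $7,759.32
Base monthly escrow = $7,759.32 ÷ 12 = $646.61
Reserve = 2 × $646.61 = $1,293.22

$1,293.22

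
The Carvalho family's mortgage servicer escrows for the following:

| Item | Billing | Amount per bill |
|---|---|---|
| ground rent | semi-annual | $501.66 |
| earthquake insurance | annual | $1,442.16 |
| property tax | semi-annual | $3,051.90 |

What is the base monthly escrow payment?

$712.44

Ground rent — $501.66 × 2 = $1,003.32 per year
Earthquake insurance — $1,442.16 per year
Property tax — $3,051.90 × 2 = $6,103.80 per year
Total annual escrow = $8,549.28
Base monthly escrow = $8,549.28 ÷ 12 = $712.44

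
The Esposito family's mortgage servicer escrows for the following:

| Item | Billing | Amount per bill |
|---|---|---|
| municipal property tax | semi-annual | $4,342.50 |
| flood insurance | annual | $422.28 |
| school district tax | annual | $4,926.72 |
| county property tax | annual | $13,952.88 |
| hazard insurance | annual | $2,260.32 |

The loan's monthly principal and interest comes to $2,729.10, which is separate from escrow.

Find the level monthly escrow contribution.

$2,520.60

Municipal property tax = $4,342.50 × 2 = $8,685.00 annually
Flood insurance = $422.28 annually
School district tax = $4,926.72 annually
County property tax = $13,952.88 annually
Hazard insurance = $2,260.32 annually
Annual escrow total = $8,685.00 + $422.28 + $4,926.72 + $13,952.88 + $2,260.32 = $30,247.20
Monthly = $30,247.20 ÷ 12 = $2,520.60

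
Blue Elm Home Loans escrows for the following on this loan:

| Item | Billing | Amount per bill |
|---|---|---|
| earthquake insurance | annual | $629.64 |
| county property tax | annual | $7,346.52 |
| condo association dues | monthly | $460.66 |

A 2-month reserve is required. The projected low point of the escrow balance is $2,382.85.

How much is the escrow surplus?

Earthquake insurance = $629.64 per year
County property tax = $7,346.52 per year
Condo association dues = $460.66 × 12 = $5,527.92 per year
Annual escrow total = $13,504.08
Monthly escrow = $13,504.08 / 12 = $1,125.34
Required cushion = 2 × $1,125.34 = $2,250.68
Surplus = $2,382.85 − $2,250.68 = $132.17

$132.17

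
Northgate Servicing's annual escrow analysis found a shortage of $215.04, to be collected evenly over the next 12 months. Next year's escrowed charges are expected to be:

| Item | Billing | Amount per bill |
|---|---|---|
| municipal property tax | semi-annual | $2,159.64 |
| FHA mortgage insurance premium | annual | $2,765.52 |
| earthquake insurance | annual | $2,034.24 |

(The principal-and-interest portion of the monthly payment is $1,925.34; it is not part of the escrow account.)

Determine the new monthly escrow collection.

Municipal property tax: $2,159.64 × 2 = $4,319.28 per year
FHA mortgage insurance premium: $2,765.52 per year
Earthquake insurance: $2,034.24 per year
Annual escrow total = $4,319.28 + $2,765.52 + $2,034.24 = $9,119.04
Base monthly escrow = $9,119.04 / 12 = $759.92
Shortage per month = $215.04 ÷ 12 = $17.92
New monthly escrow = $759.92 + $17.92 = $777.84

$777.84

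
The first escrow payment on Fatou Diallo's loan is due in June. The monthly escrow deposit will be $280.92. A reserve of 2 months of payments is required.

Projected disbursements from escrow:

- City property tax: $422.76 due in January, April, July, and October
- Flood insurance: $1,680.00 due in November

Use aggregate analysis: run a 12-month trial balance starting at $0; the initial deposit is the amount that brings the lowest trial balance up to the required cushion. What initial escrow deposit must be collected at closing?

$1,401.84

Cushion = 2 × $280.92 = $561.84
Trial balance (start $0, +$280.92 each month, − disbursements):
  Jun: +$280.92 → $280.92
  Jul: +$280.92 − $422.76 → $139.08
  Aug: +$280.92 → $420.00
  Sep: +$280.92 → $700.92
  Oct: +$280.92 − $422.76 → $559.08
  Nov: +$280.92 − $1,680.00 → -$840.00
  Dec: +$280.92 → -$559.08
  Jan: +$280.92 − $422.76 → -$700.92
  Feb: +$280.92 → -$420.00
  Mar: +$280.92 → -$139.08
  Apr: +$280.92 − $422.76 → -$280.92
  May: +$280.92 → $0.00
Lowest trial balance = -$840.00 (Nov)
Initial deposit = cushion − low point = $561.84 − (-$840.00) = $1,401.84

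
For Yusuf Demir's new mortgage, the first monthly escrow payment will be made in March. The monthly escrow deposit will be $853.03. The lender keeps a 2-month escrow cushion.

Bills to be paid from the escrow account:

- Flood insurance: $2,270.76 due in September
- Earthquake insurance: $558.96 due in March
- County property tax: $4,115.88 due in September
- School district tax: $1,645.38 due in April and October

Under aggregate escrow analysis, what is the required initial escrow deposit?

Cushion = 2 × $853.03 = $1,706.06
Trial balance (start $0, +$853.03 each month, − disbursements):
  Mar: +$853.03 − $558.96 → $294.07
  Apr: +$853.03 − $1,645.38 → -$498.28
  May: +$853.03 → $354.75
  Jun: +$853.03 → $1,207.78
  Jul: +$853.03 → $2,060.81
  Aug: +$853.03 → $2,913.84
  Sep: +$853.03 − $6,386.64 → -$2,619.77
  Oct: +$853.03 − $1,645.38 → -$3,412.12
  Nov: +$853.03 → -$2,559.09
  Dec: +$853.03 → -$1,706.06
  Jan: +$853.03 → -$853.03
  Feb: +$853.03 → $0.00
Lowest trial balance = -$3,412.12 (Oct)
Initial deposit = cushion − low point = $1,706.06 − (-$3,412.12) = $5,118.18

$5,118.18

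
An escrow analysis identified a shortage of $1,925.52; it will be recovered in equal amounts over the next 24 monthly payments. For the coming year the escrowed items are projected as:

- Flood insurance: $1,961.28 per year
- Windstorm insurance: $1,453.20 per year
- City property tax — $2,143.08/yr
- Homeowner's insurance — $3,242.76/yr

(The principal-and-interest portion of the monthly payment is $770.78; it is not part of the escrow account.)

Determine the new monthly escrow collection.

$813.59

Flood insurance = $1,961.28 annually
Windstorm insurance = $1,453.20 annually
City property tax = $2,143.08 annually
Homeowner's insurance = $3,242.76 annually
Total annual escrow = $8,800.32
Monthly = $8,800.32 / 12 = $733.36
Monthly shortage recovery: $1,925.52 ÷ 24 = $80.23
Adjusted monthly = $733.36 + $80.23 = $813.59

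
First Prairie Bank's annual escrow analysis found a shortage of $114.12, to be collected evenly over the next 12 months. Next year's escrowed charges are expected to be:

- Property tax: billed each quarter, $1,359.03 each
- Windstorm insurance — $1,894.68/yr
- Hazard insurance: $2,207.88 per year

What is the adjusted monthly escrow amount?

$804.40

Property tax — $1,359.03 × 4 = $5,436.12
Windstorm insurance — $1,894.68
Hazard insurance — $2,207.88
Total annual escrow = $5,436.12 + $1,894.68 + $2,207.88 = $9,538.68
Per month = $9,538.68 / 12 = $794.89
Shortage per month = $114.12 ÷ 12 = $9.51
Adjusted monthly = $794.89 + $9.51 = $804.40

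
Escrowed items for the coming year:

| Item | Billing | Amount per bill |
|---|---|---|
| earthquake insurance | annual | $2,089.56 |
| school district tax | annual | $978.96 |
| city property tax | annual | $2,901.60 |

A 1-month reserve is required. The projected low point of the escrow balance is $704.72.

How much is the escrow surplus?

Earthquake insurance = $2,089.56/yr
School district tax = $978.96/yr
City property tax = $2,901.60/yr
Annual escrow total = $2,089.56 + $978.96 + $2,901.60 = $5,970.12
Base monthly escrow = $5,970.12 / 12 = $497.51
Required cushion = 1 × $497.51 = $497.51
Excess over cushion: $704.72 − $497.51 = $207.21

$207.21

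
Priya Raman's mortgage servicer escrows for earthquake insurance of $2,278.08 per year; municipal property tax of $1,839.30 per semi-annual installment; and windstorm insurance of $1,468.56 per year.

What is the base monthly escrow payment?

Earthquake insurance = $2,278.08 per year
Municipal property tax = $1,839.30 × 2 = $3,678.60 per year
Windstorm insurance = $1,468.56 per year
Total annual escrow = $2,278.08 + $3,678.60 + $1,468.56 = $7,425.24
Monthly = $7,425.24 ÷ 12 = $618.77

$618.77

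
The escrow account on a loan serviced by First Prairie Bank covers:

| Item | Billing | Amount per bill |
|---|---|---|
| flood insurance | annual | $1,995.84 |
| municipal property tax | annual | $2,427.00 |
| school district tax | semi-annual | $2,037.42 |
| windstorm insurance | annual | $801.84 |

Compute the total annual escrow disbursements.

$9,299.52

Flood insurance = $1,995.84 per year
Municipal property tax = $2,427.00 per year
School district tax = $2,037.42 × 2 = $4,074.84 per year
Windstorm insurance = $801.84 per year
Total annual escrow = $9,299.52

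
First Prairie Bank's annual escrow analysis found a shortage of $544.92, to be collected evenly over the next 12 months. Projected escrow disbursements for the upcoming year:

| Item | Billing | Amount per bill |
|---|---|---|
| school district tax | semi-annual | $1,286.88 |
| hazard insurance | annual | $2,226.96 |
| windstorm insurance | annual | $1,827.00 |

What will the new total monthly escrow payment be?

School district tax — $1,286.88 × 2 = $2,573.76 annually
Hazard insurance — $2,226.96 annually
Windstorm insurance — $1,827.00 annually
Yearly total = $2,573.76 + $2,226.96 + $1,827.00 = $6,627.72
Base monthly escrow = $6,627.72 / 12 = $552.31
Monthly shortage recovery: $544.92 / 12 = $45.41
New monthly escrow = $552.31 + $45.41 = $597.72

$597.72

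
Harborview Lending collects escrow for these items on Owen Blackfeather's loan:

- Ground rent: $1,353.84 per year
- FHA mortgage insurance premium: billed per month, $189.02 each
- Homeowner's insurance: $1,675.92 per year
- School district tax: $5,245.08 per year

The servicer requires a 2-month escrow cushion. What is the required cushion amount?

$1,757.18

Ground rent — $1,353.84/yr
FHA mortgage insurance premium — $189.02 × 12 = $2,268.24/yr
Homeowner's insurance — $1,675.92/yr
School district tax — $5,245.08/yr
Total annual escrow = $1,353.84 + $2,268.24 + $1,675.92 + $5,245.08 = $10,543.08
Per month = $10,543.08 ÷ 12 = $878.59
Reserve = 2 × $878.59 = $1,757.18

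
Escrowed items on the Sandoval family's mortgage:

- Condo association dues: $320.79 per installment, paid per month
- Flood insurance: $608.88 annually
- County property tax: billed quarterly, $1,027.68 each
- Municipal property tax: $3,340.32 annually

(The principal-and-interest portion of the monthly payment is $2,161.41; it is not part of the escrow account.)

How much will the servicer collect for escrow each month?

Condo association dues = $320.79 × 12 = $3,849.48 annually
Flood insurance = $608.88 annually
County property tax = $1,027.68 × 4 = $4,110.72 annually
Municipal property tax = $3,340.32 annually
Combined annual = $11,909.40
Per month = $11,909.40 / 12 = $992.45

$992.45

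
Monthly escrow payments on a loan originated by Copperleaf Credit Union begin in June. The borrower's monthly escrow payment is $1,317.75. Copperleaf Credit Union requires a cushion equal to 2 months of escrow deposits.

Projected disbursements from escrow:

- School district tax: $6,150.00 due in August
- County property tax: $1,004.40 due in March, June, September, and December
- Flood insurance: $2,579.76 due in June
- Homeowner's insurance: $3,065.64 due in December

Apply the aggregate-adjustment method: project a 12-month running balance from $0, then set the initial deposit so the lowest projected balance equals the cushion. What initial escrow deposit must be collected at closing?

$8,416.41

Cushion = 2 × $1,317.75 = $2,635.50
Trial balance (start $0, +$1,317.75 each month, − disbursements):
  Jun: +$1,317.75 − $3,584.16 → -$2,266.41
  Jul: +$1,317.75 → -$948.66
  Aug: +$1,317.75 − $6,150.00 → -$5,780.91
  Sep: +$1,317.75 − $1,004.40 → -$5,467.56
  Oct: +$1,317.75 → -$4,149.81
  Nov: +$1,317.75 → -$2,832.06
  Dec: +$1,317.75 − $4,070.04 → -$5,584.35
  Jan: +$1,317.75 → -$4,266.60
  Feb: +$1,317.75 → -$2,948.85
  Mar: +$1,317.75 − $1,004.40 → -$2,635.50
  Apr: +$1,317.75 → -$1,317.75
  May: +$1,317.75 → $0.00
Lowest trial balance = -$5,780.91 (Aug)
Initial deposit = cushion − low point = $2,635.50 − (-$5,780.91) = $8,416.41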